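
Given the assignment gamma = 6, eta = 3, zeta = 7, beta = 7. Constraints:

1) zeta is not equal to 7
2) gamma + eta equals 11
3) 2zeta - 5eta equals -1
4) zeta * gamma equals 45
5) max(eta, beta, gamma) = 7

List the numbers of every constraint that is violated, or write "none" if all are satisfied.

No — constraints 1, 2, and 4 are not satisfied.

1) zeta = 7, but 7 is required to differ — does not hold.
2) gamma + eta = 6 + 3 = 9, not 11 — does not hold.
3) 2zeta - 5eta = 2(7) - 5(3) = -1 — holds.
4) zeta * gamma = 7 * 6 = 42, not 45 — does not hold.
5) max(3, 7, 6) = 7 — holds.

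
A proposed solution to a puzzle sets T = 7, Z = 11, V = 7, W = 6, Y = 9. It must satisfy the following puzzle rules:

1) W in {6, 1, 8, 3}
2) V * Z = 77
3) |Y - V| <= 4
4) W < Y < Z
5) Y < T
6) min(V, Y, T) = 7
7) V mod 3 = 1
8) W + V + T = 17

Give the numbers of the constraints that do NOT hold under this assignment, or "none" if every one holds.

Constraints 5 and 8 are violated.

1) W = 6 is in {6, 1, 8, 3} — OK.
2) V * Z = 7 * 11 = 77 — OK.
3) |9 - 7| = 2; 2 ≤ 4 — OK.
4) values 6 < 9 < 11 — OK.
5) Y = 9, T = 7; 9 ≥ 7 (want <) — violated.
6) min(7, 9, 7) = 7 — OK.
7) 7 mod 3 = 1 — OK.
8) W + V + T = 6 + 7 + 7 = 20, not 17 — violated.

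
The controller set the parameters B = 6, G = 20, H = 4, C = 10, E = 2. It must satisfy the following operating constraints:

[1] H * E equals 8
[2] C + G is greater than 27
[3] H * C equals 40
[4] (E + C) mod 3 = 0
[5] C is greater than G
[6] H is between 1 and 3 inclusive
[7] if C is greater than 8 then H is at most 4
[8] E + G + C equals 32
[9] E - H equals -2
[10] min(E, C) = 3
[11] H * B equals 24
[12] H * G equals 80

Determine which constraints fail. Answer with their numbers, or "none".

[1] H * E = 4 * 2 = 8 — satisfied.
[2] C + G = 10 + 20 = 30; 30 > 27 — satisfied.
[3] H * C = 4 * 10 = 40 — satisfied.
[4] E + C = 12; 12 mod 3 = 0 — satisfied.
[5] C = 10, G = 20; 10 ≤ 20 (want >) — violated.
[6] H = 4 is outside [1, 3] — violated.
[7] C = 10 > 8, so we need H ≤ 4; H = 4 ≤ 4 — satisfied.
[8] E + G + C = 2 + 20 + 10 = 32 — satisfied.
[9] E - H = 2 - 4 = -2 — satisfied.
[10] min(2, 10) = 2, not 3 — violated.
[11] H * B = 4 * 6 = 24 — satisfied.
[12] H * G = 4 * 20 = 80 — satisfied.

Violated: 5, 6, 10.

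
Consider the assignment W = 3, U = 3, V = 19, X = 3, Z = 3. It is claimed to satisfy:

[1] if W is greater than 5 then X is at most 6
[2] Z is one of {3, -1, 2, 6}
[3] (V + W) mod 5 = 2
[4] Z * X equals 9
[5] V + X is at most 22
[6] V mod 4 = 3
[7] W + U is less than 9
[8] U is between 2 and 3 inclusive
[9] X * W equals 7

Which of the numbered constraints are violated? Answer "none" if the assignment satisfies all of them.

No — constraint 9 is not satisfied.

[1] W = 3, not > 5; antecedent false, conditional vacuously true — holds.
[2] Z = 3 is in {3, -1, 2, 6} — holds.
[3] V + W = 22; 22 mod 5 = 2 — holds.
[4] Z * X = 3 * 3 = 9 — holds.
[5] V + X = 19 + 3 = 22; 22 ≤ 22 — holds.
[6] 19 mod 4 = 3 — holds.
[7] W + U = 3 + 3 = 6; 6 < 9 — holds.
[8] U = 3 lies in [2, 3] — holds.
[9] X * W = 3 * 3 = 9, not 7 — does not hold.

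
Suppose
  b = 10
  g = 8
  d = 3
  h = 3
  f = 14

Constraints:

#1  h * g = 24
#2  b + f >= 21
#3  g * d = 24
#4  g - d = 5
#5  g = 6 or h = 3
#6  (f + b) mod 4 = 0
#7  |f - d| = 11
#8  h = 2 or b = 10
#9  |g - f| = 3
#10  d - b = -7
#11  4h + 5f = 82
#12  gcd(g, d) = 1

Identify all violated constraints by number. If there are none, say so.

Constraint 9 is violated.

#1 h * g = 3 * 8 = 24 — OK.
#2 b + f = 10 + 14 = 24; 24 ≥ 21 — OK.
#3 g * d = 8 * 3 = 24 — OK.
#4 g - d = 8 - 3 = 5 — OK.
#5 g = 8 ≠ 6, but h = 3 = 3 (second disjunct) — OK.
#6 f + b = 24; 24 mod 4 = 0 — OK.
#7 |14 - 3| = 11 — OK.
#8 h = 3 ≠ 2, but b = 10 = 10 (second disjunct) — OK.
#9 |8 - 14| = 6, not 3 — violated.
#10 d - b = 3 - 10 = -7 — OK.
#11 4h + 5f = 4(3) + 5(14) = 82 — OK.
#12 gcd(8, 3) = 1 — OK.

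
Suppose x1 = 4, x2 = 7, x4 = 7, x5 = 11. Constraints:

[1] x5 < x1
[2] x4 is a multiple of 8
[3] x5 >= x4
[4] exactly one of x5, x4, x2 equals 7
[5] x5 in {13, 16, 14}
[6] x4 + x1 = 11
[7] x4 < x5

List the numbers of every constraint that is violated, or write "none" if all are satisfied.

No — constraints 1, 2, 4, and 5 are not satisfied.

[1] x5 = 11, x1 = 4; 11 ≥ 4 (want <)  fails
[2] 7 = 8*0 + 7, so 8 does not divide 7  fails
[3] x5 = 11, x4 = 7; 11 ≥ 7  holds
[4] x5=11, x4=7, x2=7; 2 of them equal 7, not exactly one  fails
[5] x5 = 11 is not in {13, 16, 14}  fails
[6] x4 + x1 = 7 + 4 = 11  holds
[7] x4 = 7, x5 = 11; 7 < 11  holds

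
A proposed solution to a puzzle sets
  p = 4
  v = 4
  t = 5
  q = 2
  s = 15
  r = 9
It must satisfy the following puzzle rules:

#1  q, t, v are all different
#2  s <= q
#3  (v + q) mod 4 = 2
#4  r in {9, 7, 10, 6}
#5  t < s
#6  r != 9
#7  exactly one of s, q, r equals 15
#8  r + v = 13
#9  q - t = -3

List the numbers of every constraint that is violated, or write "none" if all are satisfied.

Violated: 2, 6.

#1 values 2, 5, 4 are pairwise distinct  holds
#2 s = 15, q = 2; 15 > 2 (want ≤)  fails
#3 v + q = 6; 6 mod 4 = 2  holds
#4 r = 9 is in {9, 7, 10, 6}  holds
#5 t = 5, s = 15; 5 < 15  holds
#6 r = 9, but 9 is required to differ  fails
#7 s=15, q=2, r=9; 1 of them equals 15  holds
#8 r + v = 9 + 4 = 13  holds
#9 q - t = 2 - 5 = -3  holds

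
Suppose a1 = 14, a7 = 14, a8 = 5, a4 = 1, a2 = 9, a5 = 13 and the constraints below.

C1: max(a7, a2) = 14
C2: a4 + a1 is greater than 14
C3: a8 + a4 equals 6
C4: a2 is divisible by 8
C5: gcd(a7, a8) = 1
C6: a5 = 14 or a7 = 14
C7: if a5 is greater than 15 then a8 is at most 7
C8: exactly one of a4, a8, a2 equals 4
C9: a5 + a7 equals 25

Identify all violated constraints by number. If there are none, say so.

No — constraints 4, 8, 9 are not satisfied.

C1: max(14, 9) = 14 — satisfied.
C2: a4 + a1 = 1 + 14 = 15; 15 > 14 — satisfied.
C3: a8 + a4 = 5 + 1 = 6 — satisfied.
C4: 9 = 8*1 + 1, so 8 does not divide 9 — violated.
C5: gcd(14, 5) = 1 — satisfied.
C6: a5 = 13 ≠ 14, but a7 = 14 = 14 (second disjunct) — satisfied.
C7: a5 = 13, not > 15; antecedent false, conditional vacuously true — satisfied.
C8: a4=1, a8=5, a2=9; 0 of them equal 4, not exactly one — violated.
C9: a5 + a7 = 13 + 14 = 27, not 25 — violated.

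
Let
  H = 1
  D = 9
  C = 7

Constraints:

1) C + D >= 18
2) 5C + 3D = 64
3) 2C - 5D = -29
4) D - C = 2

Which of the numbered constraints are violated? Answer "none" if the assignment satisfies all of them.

1) C + D = 7 + 9 = 16; 16 < 18, bound 18 not met — violated.
2) 5C + 3D = 5(7) + 3(9) = 62, not 64 — violated.
3) 2C - 5D = 2(7) - 5(9) = -31, not -29 — violated.
4) D - C = 9 - 7 = 2 — OK.

The assignment fails constraints 1, 2, and 3.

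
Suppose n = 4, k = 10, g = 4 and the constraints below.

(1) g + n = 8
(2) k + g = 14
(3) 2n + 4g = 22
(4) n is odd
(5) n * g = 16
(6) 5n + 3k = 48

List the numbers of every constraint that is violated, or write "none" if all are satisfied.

(1) g + n = 4 + 4 = 8  yes
(2) k + g = 10 + 4 = 14  yes
(3) 2n + 4g = 2(4) + 4(4) = 24, not 22  no
(4) n = 4 is even  no
(5) n * g = 4 * 4 = 16  yes
(6) 5n + 3k = 5(4) + 3(10) = 50, not 48  no

No — constraints 3, 4, and 6 are not satisfied.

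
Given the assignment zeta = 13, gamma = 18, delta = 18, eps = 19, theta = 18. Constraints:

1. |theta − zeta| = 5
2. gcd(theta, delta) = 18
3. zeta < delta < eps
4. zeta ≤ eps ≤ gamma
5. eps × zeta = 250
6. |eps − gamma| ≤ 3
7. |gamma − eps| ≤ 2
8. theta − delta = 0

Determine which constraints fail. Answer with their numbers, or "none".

Constraints 4, 5 are violated.

1. |18 − 13| = 5  yes
2. gcd(18, 18) = 18  yes
3. values 13 < 18 < 19  yes
4. values 13, 19, 18; eps = 19 is not ≤ gamma = 18  no
5. eps × zeta = 19 × 13 = 247, not 250  no
6. |19 − 18| = 1; 1 ≤ 3  yes
7. |18 − 19| = 1; 1 ≤ 2  yes
8. theta − delta = 18 − 18 = 0  yes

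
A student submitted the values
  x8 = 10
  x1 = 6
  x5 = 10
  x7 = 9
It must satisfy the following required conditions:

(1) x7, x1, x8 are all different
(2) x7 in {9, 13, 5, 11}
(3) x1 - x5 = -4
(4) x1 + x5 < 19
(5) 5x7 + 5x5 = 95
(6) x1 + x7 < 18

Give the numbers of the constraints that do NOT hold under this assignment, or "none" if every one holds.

(1) values 9, 6, 10 are pairwise distinct  true
(2) x7 = 9 is in {9, 13, 5, 11}  true
(3) x1 - x5 = 6 - 10 = -4  true
(4) x1 + x5 = 6 + 10 = 16; 16 < 19  true
(5) 5x7 + 5x5 = 5(9) + 5(10) = 95  true
(6) x1 + x7 = 6 + 9 = 15; 15 < 18  true

No violations.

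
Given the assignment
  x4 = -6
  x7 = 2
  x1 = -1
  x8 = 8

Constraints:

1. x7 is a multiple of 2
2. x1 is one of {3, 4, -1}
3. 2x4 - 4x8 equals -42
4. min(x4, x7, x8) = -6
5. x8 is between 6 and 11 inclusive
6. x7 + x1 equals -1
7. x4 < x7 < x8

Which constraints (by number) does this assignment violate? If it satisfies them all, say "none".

1. 2 / 2 = 1, so 2 divides 2 — OK.
2. x1 = -1 is in {3, 4, -1} — OK.
3. 2x4 - 4x8 = 2(-6) - 4(8) = -44, not -42 — violated.
4. min(-6, 2, 8) = -6 — OK.
5. x8 = 8 lies in [6, 11] — OK.
6. x7 + x1 = 2 + (-1) = 1, not -1 — violated.
7. values -6 < 2 < 8 — OK.

The assignment fails constraints 3, 6.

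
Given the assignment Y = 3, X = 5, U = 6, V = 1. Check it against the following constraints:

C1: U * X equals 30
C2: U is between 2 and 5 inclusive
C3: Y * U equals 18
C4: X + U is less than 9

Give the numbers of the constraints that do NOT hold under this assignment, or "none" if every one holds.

Violated: 2 and 4.

C1: U * X = 6 * 5 = 30 — OK.
C2: U = 6 is outside [2, 5] — violated.
C3: Y * U = 3 * 6 = 18 — OK.
C4: X + U = 5 + 6 = 11; 11 ≥ 9, bound 9 not met — violated.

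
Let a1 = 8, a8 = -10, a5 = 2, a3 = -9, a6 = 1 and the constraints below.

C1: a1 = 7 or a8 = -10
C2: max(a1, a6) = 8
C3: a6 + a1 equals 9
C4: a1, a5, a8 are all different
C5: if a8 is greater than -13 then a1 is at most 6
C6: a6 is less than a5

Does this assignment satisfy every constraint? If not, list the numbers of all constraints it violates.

No — constraint 5 is not satisfied.

C1: a1 = 8 ≠ 7, but a8 = -10 = -10 (second disjunct)  ✔
C2: max(8, 1) = 8  ✔
C3: a6 + a1 = 1 + 8 = 9  ✔
C4: values 8, 2, -10 are pairwise distinct  ✔
C5: a8 = -10 > -13, so we need a1 ≤ 6; but a1 = 8 > 6  ✘
C6: a6 = 1, a5 = 2; 1 < 2  ✔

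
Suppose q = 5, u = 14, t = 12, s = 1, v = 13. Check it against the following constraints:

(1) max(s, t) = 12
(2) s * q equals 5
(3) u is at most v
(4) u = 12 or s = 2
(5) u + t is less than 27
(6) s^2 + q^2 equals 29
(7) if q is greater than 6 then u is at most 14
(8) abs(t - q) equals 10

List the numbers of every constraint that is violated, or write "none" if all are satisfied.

(1) max(1, 12) = 12  ✓
(2) s * q = 1 * 5 = 5  ✓
(3) u = 14, v = 13; 14 > 13 (want ≤)  ✗
(4) u = 14 ≠ 12 and s = 1 ≠ 2; both disjuncts false  ✗
(5) u + t = 14 + 12 = 26; 26 < 27  ✓
(6) s^2 + q^2 = 1^2 + 5^2 = 1 + 25 = 26, not 29  ✗
(7) q = 5, not > 6; antecedent false, conditional vacuously true  ✓
(8) abs(12 - 5) = 7, not 10  ✗

The assignment fails constraints 3, 4, 6, 8.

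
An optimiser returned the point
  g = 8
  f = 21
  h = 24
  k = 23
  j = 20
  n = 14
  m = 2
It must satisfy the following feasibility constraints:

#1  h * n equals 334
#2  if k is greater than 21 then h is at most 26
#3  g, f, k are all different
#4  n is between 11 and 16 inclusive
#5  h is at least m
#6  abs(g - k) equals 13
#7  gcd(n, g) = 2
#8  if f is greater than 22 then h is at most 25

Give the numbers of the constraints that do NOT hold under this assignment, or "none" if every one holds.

Violated: 1, 6.

#1 h * n = 24 * 14 = 336, not 334  ✘
#2 k = 23 > 21, so we need h ≤ 26; h = 24 ≤ 26  ✔
#3 values 8, 21, 23 are pairwise distinct  ✔
#4 n = 14 lies in [11, 16]  ✔
#5 h = 24, m = 2; 24 ≥ 2  ✔
#6 abs(8 - 23) = 15, not 13  ✘
#7 gcd(14, 8) = 2  ✔
#8 f = 21, not > 22; antecedent false, conditional vacuously true  ✔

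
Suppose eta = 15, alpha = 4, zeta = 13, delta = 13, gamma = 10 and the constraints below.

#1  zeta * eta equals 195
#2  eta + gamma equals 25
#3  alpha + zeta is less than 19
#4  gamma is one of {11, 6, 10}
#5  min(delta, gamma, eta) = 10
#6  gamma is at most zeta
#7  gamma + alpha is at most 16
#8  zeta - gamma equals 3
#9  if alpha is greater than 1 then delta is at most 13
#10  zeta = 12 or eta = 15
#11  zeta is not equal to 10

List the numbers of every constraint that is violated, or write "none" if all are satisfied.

All constraints are satisfied.

#1 zeta * eta = 13 * 15 = 195 — holds.
#2 eta + gamma = 15 + 10 = 25 — holds.
#3 alpha + zeta = 4 + 13 = 17; 17 < 19 — holds.
#4 gamma = 10 is in {11, 6, 10} — holds.
#5 min(13, 10, 15) = 10 — holds.
#6 gamma = 10, zeta = 13; 10 ≤ 13 — holds.
#7 gamma + alpha = 10 + 4 = 14; 14 ≤ 16 — holds.
#8 zeta - gamma = 13 - 10 = 3 — holds.
#9 alpha = 4 > 1, so we need delta ≤ 13; delta = 13 ≤ 13 — holds.
#10 zeta = 13 ≠ 12, but eta = 15 = 15 (second disjunct) — holds.
#11 zeta = 13, and 13 ≠ 10 — holds.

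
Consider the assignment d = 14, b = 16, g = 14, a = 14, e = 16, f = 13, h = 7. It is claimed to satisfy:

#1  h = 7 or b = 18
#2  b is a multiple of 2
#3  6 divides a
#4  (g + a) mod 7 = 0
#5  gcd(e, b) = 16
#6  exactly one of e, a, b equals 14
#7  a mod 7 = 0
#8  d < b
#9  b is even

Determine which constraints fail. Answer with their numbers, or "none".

#1 h = 7 = 7 (first disjunct) — satisfied.
#2 16 / 2 = 8, so 2 divides 16 — satisfied.
#3 14 = 6*2 + 2, so 6 does not divide 14 — violated.
#4 g + a = 28; 28 mod 7 = 0 — satisfied.
#5 gcd(16, 16) = 16 — satisfied.
#6 e=16, a=14, b=16; 1 of them equals 14 — satisfied.
#7 14 mod 7 = 0 — satisfied.
#8 d = 14, b = 16; 14 < 16 — satisfied.
#9 b = 16 is even — satisfied.

Violated: 3.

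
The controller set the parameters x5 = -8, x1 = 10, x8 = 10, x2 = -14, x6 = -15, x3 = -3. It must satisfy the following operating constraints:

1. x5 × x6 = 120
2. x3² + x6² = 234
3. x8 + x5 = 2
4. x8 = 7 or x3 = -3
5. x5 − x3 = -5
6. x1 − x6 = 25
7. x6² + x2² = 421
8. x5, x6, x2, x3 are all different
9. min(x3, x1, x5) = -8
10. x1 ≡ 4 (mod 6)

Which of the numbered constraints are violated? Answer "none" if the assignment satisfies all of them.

No violations.

1. x5 × x6 = -8 × (-15) = 120  true
2. x3² + x6² = (-3)² + (-15)² = 9 + 225 = 234  true
3. x8 + x5 = 10 + (-8) = 2  true
4. x8 = 10 ≠ 7, but x3 = -3 = -3 (second disjunct)  true
5. x5 − x3 = -8 − (-3) = -5  true
6. x1 − x6 = 10 − (-15) = 25  true
7. x6² + x2² = (-15)² + (-14)² = 225 + 196 = 421  true
8. values -8, -15, -14, -3 are pairwise distinct  true
9. min(-3, 10, -8) = -8  true
10. 10 mod 6 = 4  true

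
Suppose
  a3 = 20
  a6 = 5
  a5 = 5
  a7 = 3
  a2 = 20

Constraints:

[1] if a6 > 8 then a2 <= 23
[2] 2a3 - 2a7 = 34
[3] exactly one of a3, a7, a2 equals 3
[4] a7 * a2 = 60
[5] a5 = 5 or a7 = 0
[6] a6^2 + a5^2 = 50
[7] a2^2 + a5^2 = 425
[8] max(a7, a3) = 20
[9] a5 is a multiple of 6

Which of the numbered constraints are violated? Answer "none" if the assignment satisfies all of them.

[1] a6 = 5, not > 8; antecedent false, conditional vacuously true  true
[2] 2a3 - 2a7 = 2(20) - 2(3) = 34  true
[3] a3=20, a7=3, a2=20; 1 of them equals 3  true
[4] a7 * a2 = 3 * 20 = 60  true
[5] a5 = 5 = 5 (first disjunct)  true
[6] a6^2 + a5^2 = 5^2 + 5^2 = 25 + 25 = 50  true
[7] a2^2 + a5^2 = 20^2 + 5^2 = 400 + 25 = 425  true
[8] max(3, 20) = 20  true
[9] 5 = 6*0 + 5, so 6 does not divide 5  false

Constraint 9 does not hold.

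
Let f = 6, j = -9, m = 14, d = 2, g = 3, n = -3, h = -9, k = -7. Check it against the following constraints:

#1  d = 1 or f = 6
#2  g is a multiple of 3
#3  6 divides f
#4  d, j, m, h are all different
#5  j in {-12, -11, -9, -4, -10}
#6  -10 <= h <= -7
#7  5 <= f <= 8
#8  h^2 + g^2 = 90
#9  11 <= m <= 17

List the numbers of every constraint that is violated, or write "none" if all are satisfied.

Violated: 4.

#1 d = 2 ≠ 1, but f = 6 = 6 (second disjunct) — satisfied.
#2 3 / 3 = 1, so 3 divides 3 — satisfied.
#3 6 / 6 = 1, so 6 divides 6 — satisfied.
#4 j = h = -9, not all different — violated.
#5 j = -9 is in {-12, -11, -9, -4, -10} — satisfied.
#6 h = -9 lies in [-10, -7] — satisfied.
#7 f = 6 lies in [5, 8] — satisfied.
#8 h^2 + g^2 = (-9)^2 + 3^2 = 81 + 9 = 90 — satisfied.
#9 m = 14 lies in [11, 17] — satisfied.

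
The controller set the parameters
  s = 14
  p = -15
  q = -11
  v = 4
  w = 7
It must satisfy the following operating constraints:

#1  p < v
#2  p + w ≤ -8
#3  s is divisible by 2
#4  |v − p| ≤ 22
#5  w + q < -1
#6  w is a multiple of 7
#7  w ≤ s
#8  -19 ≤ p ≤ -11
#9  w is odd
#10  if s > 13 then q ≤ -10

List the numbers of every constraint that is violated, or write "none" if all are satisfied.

No violations.

#1 p = -15, v = 4; -15 < 4  OK
#2 p + w = -15 + 7 = -8; -8 ≤ -8  OK
#3 14 / 2 = 7, so 2 divides 14  OK
#4 |4 − (-15)| = 19; 19 ≤ 22  OK
#5 w + q = 7 + (-11) = -4; -4 < -1  OK
#6 7 / 7 = 1, so 7 divides 7  OK
#7 w = 7, s = 14; 7 ≤ 14  OK
#8 p = -15 lies in [-19, -11]  OK
#9 w = 7 is odd  OK
#10 s = 14 > 13, so we need q ≤ -10; q = -11 ≤ -10  OK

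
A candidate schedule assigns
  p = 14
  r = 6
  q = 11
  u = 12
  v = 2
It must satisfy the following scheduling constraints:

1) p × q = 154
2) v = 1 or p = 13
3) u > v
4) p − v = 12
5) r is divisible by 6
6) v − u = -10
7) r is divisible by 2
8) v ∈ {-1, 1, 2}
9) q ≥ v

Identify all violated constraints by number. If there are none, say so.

No — constraint 2 is not satisfied.

1) p × q = 14 × 11 = 154  ✓
2) v = 2 ≠ 1 and p = 14 ≠ 13; both disjuncts false  ✗
3) u = 12, v = 2; 12 > 2  ✓
4) p − v = 14 − 2 = 12  ✓
5) 6 / 6 = 1, so 6 divides 6  ✓
6) v − u = 2 − 12 = -10  ✓
7) 6 / 2 = 3, so 2 divides 6  ✓
8) v = 2 is in {-1, 1, 2}  ✓
9) q = 11, v = 2; 11 ≥ 2  ✓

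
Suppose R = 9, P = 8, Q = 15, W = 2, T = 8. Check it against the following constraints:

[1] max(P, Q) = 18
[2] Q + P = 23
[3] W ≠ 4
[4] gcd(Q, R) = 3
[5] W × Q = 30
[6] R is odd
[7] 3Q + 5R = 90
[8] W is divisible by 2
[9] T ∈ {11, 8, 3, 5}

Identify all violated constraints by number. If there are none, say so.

Violated: 1.

[1] max(8, 15) = 15, not 18  false
[2] Q + P = 15 + 8 = 23  true
[3] W = 2, and 2 ≠ 4  true
[4] gcd(15, 9) = 3  true
[5] W × Q = 2 × 15 = 30  true
[6] R = 9 is odd  true
[7] 3Q + 5R = 3(15) + 5(9) = 90  true
[8] 2 / 2 = 1, so 2 divides 2  true
[9] T = 8 is in {11, 8, 3, 5}  true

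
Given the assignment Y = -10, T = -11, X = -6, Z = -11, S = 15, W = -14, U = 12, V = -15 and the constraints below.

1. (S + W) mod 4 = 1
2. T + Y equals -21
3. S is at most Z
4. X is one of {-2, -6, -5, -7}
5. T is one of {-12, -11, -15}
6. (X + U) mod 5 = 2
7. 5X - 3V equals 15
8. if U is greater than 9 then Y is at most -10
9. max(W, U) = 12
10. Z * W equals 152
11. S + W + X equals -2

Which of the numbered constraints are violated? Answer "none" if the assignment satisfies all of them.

No — constraints 3, 6, 10, and 11 are not satisfied.

1. S + W = 1; 1 mod 4 = 1 — holds.
2. T + Y = -11 + (-10) = -21 — holds.
3. S = 15, Z = -11; 15 > -11 (want ≤) — fails.
4. X = -6 is in {-2, -6, -5, -7} — holds.
5. T = -11 is in {-12, -11, -15} — holds.
6. X + U = 6; 6 mod 5 = 1, not 2 — fails.
7. 5X - 3V = 5(-6) - 3(-15) = 15 — holds.
8. U = 12 > 9, so we need Y ≤ -10; Y = -10 ≤ -10 — holds.
9. max(-14, 12) = 12 — holds.
10. Z * W = -11 * (-14) = 154, not 152 — fails.
11. S + W + X = 15 + (-14) + (-6) = -5, not -2 — fails.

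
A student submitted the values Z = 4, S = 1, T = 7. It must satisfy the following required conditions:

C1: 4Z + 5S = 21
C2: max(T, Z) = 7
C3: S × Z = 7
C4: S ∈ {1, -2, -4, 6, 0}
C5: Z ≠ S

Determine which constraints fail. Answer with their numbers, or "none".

C1: 4Z + 5S = 4(4) + 5(1) = 21  true
C2: max(7, 4) = 7  true
C3: S × Z = 1 × 4 = 4, not 7  false
C4: S = 1 is in {1, -2, -4, 6, 0}  true
C5: Z = 4, S = 1; distinct  true

The assignment fails constraint 3.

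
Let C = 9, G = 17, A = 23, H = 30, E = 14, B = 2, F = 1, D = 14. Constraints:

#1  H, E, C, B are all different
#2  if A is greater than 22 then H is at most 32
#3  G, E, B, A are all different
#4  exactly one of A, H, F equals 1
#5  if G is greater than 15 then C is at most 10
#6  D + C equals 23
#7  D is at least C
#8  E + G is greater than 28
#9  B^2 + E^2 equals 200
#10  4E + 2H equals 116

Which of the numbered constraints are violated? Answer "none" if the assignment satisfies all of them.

None — every constraint holds.

#1 values 30, 14, 9, 2 are pairwise distinct  ✔
#2 A = 23 > 22, so we need H ≤ 32; H = 30 ≤ 32  ✔
#3 values 17, 14, 2, 23 are pairwise distinct  ✔
#4 A=23, H=30, F=1; 1 of them equals 1  ✔
#5 G = 17 > 15, so we need C ≤ 10; C = 9 ≤ 10  ✔
#6 D + C = 14 + 9 = 23  ✔
#7 D = 14, C = 9; 14 ≥ 9  ✔
#8 E + G = 14 + 17 = 31; 31 > 28  ✔
#9 B^2 + E^2 = 2^2 + 14^2 = 4 + 196 = 200  ✔
#10 4E + 2H = 4(14) + 2(30) = 116  ✔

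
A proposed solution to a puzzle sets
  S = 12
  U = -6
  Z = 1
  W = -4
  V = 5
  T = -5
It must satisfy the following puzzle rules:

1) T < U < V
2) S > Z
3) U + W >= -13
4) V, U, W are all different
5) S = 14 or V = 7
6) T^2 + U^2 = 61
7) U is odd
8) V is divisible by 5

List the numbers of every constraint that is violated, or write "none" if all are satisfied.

Constraints 1, 5, and 7 are violated.

1) values -5, -6, 5; T = -5 is not < U = -6  ✘
2) S = 12, Z = 1; 12 > 1  ✔
3) U + W = -6 + (-4) = -10; -10 ≥ -13  ✔
4) values 5, -6, -4 are pairwise distinct  ✔
5) S = 12 ≠ 14 and V = 5 ≠ 7; both disjuncts false  ✘
6) T^2 + U^2 = (-5)^2 + (-6)^2 = 25 + 36 = 61  ✔
7) U = -6 is even  ✘
8) 5 / 5 = 1, so 5 divides 5  ✔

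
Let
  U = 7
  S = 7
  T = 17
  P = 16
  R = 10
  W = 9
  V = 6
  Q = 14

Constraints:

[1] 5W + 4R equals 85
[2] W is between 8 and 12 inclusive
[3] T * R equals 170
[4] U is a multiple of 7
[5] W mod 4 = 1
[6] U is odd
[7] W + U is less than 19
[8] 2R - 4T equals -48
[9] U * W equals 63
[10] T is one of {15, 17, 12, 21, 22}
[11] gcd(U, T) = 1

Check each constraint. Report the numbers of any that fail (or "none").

[1] 5W + 4R = 5(9) + 4(10) = 85  ✓
[2] W = 9 lies in [8, 12]  ✓
[3] T * R = 17 * 10 = 170  ✓
[4] 7 / 7 = 1, so 7 divides 7  ✓
[5] 9 mod 4 = 1  ✓
[6] U = 7 is odd  ✓
[7] W + U = 9 + 7 = 16; 16 < 19  ✓
[8] 2R - 4T = 2(10) - 4(17) = -48  ✓
[9] U * W = 7 * 9 = 63  ✓
[10] T = 17 is in {15, 17, 12, 21, 22}  ✓
[11] gcd(7, 17) = 1  ✓

None — every constraint holds.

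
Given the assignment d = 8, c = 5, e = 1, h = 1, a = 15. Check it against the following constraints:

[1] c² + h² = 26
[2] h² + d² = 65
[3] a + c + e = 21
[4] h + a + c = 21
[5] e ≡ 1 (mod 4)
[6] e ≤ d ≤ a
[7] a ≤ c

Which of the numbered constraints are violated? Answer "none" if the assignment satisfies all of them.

[1] c² + h² = 5² + 1² = 25 + 1 = 26 — OK.
[2] h² + d² = 1² + 8² = 1 + 64 = 65 — OK.
[3] a + c + e = 15 + 5 + 1 = 21 — OK.
[4] h + a + c = 1 + 15 + 5 = 21 — OK.
[5] 1 mod 4 = 1 — OK.
[6] values 1 ≤ 8 ≤ 15 — OK.
[7] a = 15, c = 5; 15 > 5 (want ≤) — violated.

No — constraint 7 is not satisfied.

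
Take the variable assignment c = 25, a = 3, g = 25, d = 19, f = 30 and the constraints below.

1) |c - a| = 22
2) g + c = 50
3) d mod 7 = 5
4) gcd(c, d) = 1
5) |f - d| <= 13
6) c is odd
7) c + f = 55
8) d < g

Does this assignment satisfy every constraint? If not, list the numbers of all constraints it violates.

1) |25 - 3| = 22 — holds.
2) g + c = 25 + 25 = 50 — holds.
3) 19 mod 7 = 5 — holds.
4) gcd(25, 19) = 1 — holds.
5) |30 - 19| = 11; 11 ≤ 13 — holds.
6) c = 25 is odd — holds.
7) c + f = 25 + 30 = 55 — holds.
8) d = 19, g = 25; 19 < 25 — holds.

Yes — all constraints hold.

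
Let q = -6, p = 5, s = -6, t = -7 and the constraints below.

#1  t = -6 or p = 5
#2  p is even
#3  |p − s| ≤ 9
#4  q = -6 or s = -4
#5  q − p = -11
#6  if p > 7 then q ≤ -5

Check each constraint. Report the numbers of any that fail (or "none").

#1 t = -7 ≠ -6, but p = 5 = 5 (second disjunct) — OK.
#2 p = 5 is odd — violated.
#3 |5 − (-6)| = 11; 11 > 9, exceeds bound 9 — violated.
#4 q = -6 = -6 (first disjunct) — OK.
#5 q − p = -6 − 5 = -11 — OK.
#6 p = 5, not > 7; antecedent false, conditional vacuously true — OK.

Violated: 2 and 3.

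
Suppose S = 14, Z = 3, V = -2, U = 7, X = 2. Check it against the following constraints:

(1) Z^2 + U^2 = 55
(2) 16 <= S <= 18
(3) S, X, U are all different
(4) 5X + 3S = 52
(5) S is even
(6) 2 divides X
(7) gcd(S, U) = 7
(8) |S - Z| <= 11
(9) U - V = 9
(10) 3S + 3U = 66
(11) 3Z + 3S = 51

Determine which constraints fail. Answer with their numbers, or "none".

(1) Z^2 + U^2 = 3^2 + 7^2 = 9 + 49 = 58, not 55 — fails.
(2) S = 14 is outside [16, 18] — fails.
(3) values 14, 2, 7 are pairwise distinct — holds.
(4) 5X + 3S = 5(2) + 3(14) = 52 — holds.
(5) S = 14 is even — holds.
(6) 2 / 2 = 1, so 2 divides 2 — holds.
(7) gcd(14, 7) = 7 — holds.
(8) |14 - 3| = 11; 11 ≤ 11 — holds.
(9) U - V = 7 - (-2) = 9 — holds.
(10) 3S + 3U = 3(14) + 3(7) = 63, not 66 — fails.
(11) 3Z + 3S = 3(3) + 3(14) = 51 — holds.

Constraints 1, 2, 10 do not hold.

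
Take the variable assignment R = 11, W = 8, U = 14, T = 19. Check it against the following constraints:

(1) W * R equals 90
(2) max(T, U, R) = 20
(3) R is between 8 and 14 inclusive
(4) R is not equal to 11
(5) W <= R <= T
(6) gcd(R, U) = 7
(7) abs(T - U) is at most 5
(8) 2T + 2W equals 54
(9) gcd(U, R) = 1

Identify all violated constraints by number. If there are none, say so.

(1) W * R = 8 * 11 = 88, not 90  no
(2) max(19, 14, 11) = 19, not 20  no
(3) R = 11 lies in [8, 14]  yes
(4) R = 11, but 11 is required to differ  no
(5) values 8 <= 11 <= 19  yes
(6) gcd(11, 14) = 1, not 7  no
(7) abs(19 - 14) = 5; 5 ≤ 5  yes
(8) 2T + 2W = 2(19) + 2(8) = 54  yes
(9) gcd(14, 11) = 1  yes

Constraints 1, 2, 4, 6 do not hold.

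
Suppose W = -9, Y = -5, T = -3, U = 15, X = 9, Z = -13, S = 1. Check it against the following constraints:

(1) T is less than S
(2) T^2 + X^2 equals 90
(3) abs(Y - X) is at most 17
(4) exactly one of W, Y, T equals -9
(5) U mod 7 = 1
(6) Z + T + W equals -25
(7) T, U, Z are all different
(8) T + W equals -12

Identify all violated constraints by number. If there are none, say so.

(1) T = -3, S = 1; -3 < 1 — satisfied.
(2) T^2 + X^2 = (-3)^2 + 9^2 = 9 + 81 = 90 — satisfied.
(3) abs(-5 - 9) = 14; 14 ≤ 17 — satisfied.
(4) W=-9, Y=-5, T=-3; 1 of them equals -9 — satisfied.
(5) 15 mod 7 = 1 — satisfied.
(6) Z + T + W = -13 + (-3) + (-9) = -25 — satisfied.
(7) values -3, 15, -13 are pairwise distinct — satisfied.
(8) T + W = -3 + (-9) = -12 — satisfied.

No violations.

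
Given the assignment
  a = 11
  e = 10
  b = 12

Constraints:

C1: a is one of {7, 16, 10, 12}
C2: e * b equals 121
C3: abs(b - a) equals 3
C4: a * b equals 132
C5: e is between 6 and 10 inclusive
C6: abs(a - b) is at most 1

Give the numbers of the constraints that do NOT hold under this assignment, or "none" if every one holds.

C1: a = 11 is not in {7, 16, 10, 12}  no
C2: e * b = 10 * 12 = 120, not 121  no
C3: abs(12 - 11) = 1, not 3  no
C4: a * b = 11 * 12 = 132  yes
C5: e = 10 lies in [6, 10]  yes
C6: abs(11 - 12) = 1; 1 ≤ 1  yes

The assignment fails constraints 1, 2, and 3.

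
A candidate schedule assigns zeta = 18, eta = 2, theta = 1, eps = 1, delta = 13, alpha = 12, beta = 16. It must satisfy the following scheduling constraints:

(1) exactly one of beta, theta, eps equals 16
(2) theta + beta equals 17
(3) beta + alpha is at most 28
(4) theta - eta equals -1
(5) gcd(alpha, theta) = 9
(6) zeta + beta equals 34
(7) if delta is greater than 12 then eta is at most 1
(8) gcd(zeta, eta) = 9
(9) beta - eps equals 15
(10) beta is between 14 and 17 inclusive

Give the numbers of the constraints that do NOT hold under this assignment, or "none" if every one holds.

Constraints 5, 7, 8 are violated.

(1) beta=16, theta=1, eps=1; 1 of them equals 16 — holds.
(2) theta + beta = 1 + 16 = 17 — holds.
(3) beta + alpha = 16 + 12 = 28; 28 ≤ 28 — holds.
(4) theta - eta = 1 - 2 = -1 — holds.
(5) gcd(12, 1) = 1, not 9 — does not hold.
(6) zeta + beta = 18 + 16 = 34 — holds.
(7) delta = 13 > 12, so we need eta ≤ 1; but eta = 2 > 1 — does not hold.
(8) gcd(18, 2) = 2, not 9 — does not hold.
(9) beta - eps = 16 - 1 = 15 — holds.
(10) beta = 16 lies in [14, 17] — holds.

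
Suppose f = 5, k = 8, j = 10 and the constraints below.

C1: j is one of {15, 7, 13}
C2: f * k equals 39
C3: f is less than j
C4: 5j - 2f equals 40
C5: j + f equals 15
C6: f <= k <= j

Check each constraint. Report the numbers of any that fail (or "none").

Constraints 1 and 2 do not hold.

C1: j = 10 is not in {15, 7, 13}  fails
C2: f * k = 5 * 8 = 40, not 39  fails
C3: f = 5, j = 10; 5 < 10  holds
C4: 5j - 2f = 5(10) - 2(5) = 40  holds
C5: j + f = 10 + 5 = 15  holds
C6: values 5 <= 8 <= 10  holds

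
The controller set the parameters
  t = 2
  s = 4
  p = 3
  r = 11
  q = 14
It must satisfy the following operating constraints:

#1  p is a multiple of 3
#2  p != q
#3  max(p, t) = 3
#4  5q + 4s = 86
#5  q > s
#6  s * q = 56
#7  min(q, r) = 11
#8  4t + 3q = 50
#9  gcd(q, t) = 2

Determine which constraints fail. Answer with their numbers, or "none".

#1 3 / 3 = 1, so 3 divides 3  ✓
#2 p = 3, q = 14; distinct  ✓
#3 max(3, 2) = 3  ✓
#4 5q + 4s = 5(14) + 4(4) = 86  ✓
#5 q = 14, s = 4; 14 > 4  ✓
#6 s * q = 4 * 14 = 56  ✓
#7 min(14, 11) = 11  ✓
#8 4t + 3q = 4(2) + 3(14) = 50  ✓
#9 gcd(14, 2) = 2  ✓

Yes — all constraints hold.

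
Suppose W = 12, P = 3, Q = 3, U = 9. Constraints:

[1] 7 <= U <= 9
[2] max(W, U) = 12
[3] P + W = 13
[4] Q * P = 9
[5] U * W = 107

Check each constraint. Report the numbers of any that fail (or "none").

Violated: 3, 5.

[1] U = 9 lies in [7, 9] — holds.
[2] max(12, 9) = 12 — holds.
[3] P + W = 3 + 12 = 15, not 13 — fails.
[4] Q * P = 3 * 3 = 9 — holds.
[5] U * W = 9 * 12 = 108, not 107 — fails.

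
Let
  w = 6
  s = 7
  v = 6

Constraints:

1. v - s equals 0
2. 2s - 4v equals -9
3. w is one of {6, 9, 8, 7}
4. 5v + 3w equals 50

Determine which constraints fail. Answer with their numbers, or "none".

1. v - s = 6 - 7 = -1, not 0  ✗
2. 2s - 4v = 2(7) - 4(6) = -10, not -9  ✗
3. w = 6 is in {6, 9, 8, 7}  ✓
4. 5v + 3w = 5(6) + 3(6) = 48, not 50  ✗

No — constraints 1, 2, 4 are not satisfied.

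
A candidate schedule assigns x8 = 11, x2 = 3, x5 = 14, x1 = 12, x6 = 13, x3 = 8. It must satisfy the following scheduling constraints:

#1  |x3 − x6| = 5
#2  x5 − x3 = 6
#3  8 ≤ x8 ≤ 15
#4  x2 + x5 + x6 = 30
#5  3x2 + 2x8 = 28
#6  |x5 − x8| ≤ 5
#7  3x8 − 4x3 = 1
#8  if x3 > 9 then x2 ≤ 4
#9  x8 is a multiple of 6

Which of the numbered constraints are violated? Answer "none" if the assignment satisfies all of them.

Violated: 5, 9.

#1 |8 − 13| = 5  ✓
#2 x5 − x3 = 14 − 8 = 6  ✓
#3 x8 = 11 lies in [8, 15]  ✓
#4 x2 + x5 + x6 = 3 + 14 + 13 = 30  ✓
#5 3x2 + 2x8 = 3(3) + 2(11) = 31, not 28  ✗
#6 |14 − 11| = 3; 3 ≤ 5  ✓
#7 3x8 − 4x3 = 3(11) − 4(8) = 1  ✓
#8 x3 = 8, not > 9; antecedent false, conditional vacuously true  ✓
#9 11 = 6×1 + 5, so 6 does not divide 11  ✗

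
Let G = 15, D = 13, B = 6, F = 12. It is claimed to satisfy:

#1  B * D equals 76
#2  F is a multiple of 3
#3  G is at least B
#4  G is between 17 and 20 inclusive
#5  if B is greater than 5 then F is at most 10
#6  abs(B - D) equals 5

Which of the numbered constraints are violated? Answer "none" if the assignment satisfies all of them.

#1 B * D = 6 * 13 = 78, not 76  fails
#2 12 / 3 = 4, so 3 divides 12  holds
#3 G = 15, B = 6; 15 ≥ 6  holds
#4 G = 15 is outside [17, 20]  fails
#5 B = 6 > 5, so we need F ≤ 10; but F = 12 > 10  fails
#6 abs(6 - 13) = 7, not 5  fails

Constraints 1, 4, 5, and 6 are violated.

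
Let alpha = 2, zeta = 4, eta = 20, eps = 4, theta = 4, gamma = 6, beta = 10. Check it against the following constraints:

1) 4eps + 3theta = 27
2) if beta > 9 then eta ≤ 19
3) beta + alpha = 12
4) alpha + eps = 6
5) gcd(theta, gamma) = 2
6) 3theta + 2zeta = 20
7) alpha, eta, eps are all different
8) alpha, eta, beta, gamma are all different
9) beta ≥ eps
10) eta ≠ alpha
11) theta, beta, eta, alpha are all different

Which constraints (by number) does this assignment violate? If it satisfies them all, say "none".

1) 4eps + 3theta = 4(4) + 3(4) = 28, not 27 — fails.
2) beta = 10 > 9, so we need eta ≤ 19; but eta = 20 > 19 — fails.
3) beta + alpha = 10 + 2 = 12 — holds.
4) alpha + eps = 2 + 4 = 6 — holds.
5) gcd(4, 6) = 2 — holds.
6) 3theta + 2zeta = 3(4) + 2(4) = 20 — holds.
7) values 2, 20, 4 are pairwise distinct — holds.
8) values 2, 20, 10, 6 are pairwise distinct — holds.
9) beta = 10, eps = 4; 10 ≥ 4 — holds.
10) eta = 20, alpha = 2; distinct — holds.
11) values 4, 10, 20, 2 are pairwise distinct — holds.

No — constraints 1 and 2 are not satisfied.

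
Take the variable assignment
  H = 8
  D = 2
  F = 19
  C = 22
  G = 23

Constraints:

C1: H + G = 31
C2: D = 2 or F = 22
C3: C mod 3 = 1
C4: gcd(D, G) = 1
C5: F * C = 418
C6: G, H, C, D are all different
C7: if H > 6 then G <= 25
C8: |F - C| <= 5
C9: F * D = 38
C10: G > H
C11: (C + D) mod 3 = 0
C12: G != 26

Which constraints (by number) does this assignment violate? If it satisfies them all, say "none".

Yes — all constraints hold.

C1: H + G = 8 + 23 = 31 — OK.
C2: D = 2 = 2 (first disjunct) — OK.
C3: 22 mod 3 = 1 — OK.
C4: gcd(2, 23) = 1 — OK.
C5: F * C = 19 * 22 = 418 — OK.
C6: values 23, 8, 22, 2 are pairwise distinct — OK.
C7: H = 8 > 6, so we need G ≤ 25; G = 23 ≤ 25 — OK.
C8: |19 - 22| = 3; 3 ≤ 5 — OK.
C9: F * D = 19 * 2 = 38 — OK.
C10: G = 23, H = 8; 23 > 8 — OK.
C11: C + D = 24; 24 mod 3 = 0 — OK.
C12: G = 23, and 23 ≠ 26 — OK.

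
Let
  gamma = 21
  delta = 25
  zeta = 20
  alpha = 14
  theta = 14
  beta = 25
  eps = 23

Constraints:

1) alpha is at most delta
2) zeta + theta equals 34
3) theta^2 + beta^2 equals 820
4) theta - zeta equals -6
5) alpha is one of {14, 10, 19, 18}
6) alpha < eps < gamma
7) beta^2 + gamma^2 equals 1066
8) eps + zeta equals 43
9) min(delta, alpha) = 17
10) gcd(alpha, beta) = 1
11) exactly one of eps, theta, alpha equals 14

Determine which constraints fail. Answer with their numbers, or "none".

The assignment fails constraints 3, 6, 9, 11.

1) alpha = 14, delta = 25; 14 ≤ 25 — satisfied.
2) zeta + theta = 20 + 14 = 34 — satisfied.
3) theta^2 + beta^2 = 14^2 + 25^2 = 196 + 625 = 821, not 820 — violated.
4) theta - zeta = 14 - 20 = -6 — satisfied.
5) alpha = 14 is in {14, 10, 19, 18} — satisfied.
6) values 14, 23, 21; eps = 23 is not < gamma = 21 — violated.
7) beta^2 + gamma^2 = 25^2 + 21^2 = 625 + 441 = 1066 — satisfied.
8) eps + zeta = 23 + 20 = 43 — satisfied.
9) min(25, 14) = 14, not 17 — violated.
10) gcd(14, 25) = 1 — satisfied.
11) eps=23, theta=14, alpha=14; 2 of them equal 14, not exactly one — violated.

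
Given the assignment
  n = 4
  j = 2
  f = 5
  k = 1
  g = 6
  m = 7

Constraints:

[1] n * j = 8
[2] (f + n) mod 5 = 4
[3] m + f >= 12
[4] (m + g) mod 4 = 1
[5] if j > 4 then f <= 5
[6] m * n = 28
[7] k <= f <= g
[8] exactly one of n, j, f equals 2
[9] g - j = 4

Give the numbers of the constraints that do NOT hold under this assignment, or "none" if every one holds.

[1] n * j = 4 * 2 = 8 — holds.
[2] f + n = 9; 9 mod 5 = 4 — holds.
[3] m + f = 7 + 5 = 12; 12 ≥ 12 — holds.
[4] m + g = 13; 13 mod 4 = 1 — holds.
[5] j = 2, not > 4; antecedent false, conditional vacuously true — holds.
[6] m * n = 7 * 4 = 28 — holds.
[7] values 1 <= 5 <= 6 — holds.
[8] n=4, j=2, f=5; 1 of them equals 2 — holds.
[9] g - j = 6 - 2 = 4 — holds.

All constraints are satisfied.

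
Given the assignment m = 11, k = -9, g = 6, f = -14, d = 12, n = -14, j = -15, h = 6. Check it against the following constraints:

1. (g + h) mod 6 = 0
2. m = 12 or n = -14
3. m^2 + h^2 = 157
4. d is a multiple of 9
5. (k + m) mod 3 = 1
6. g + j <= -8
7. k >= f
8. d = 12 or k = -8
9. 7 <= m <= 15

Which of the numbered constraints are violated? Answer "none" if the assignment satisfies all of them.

Violated: 4 and 5.

1. g + h = 12; 12 mod 6 = 0 — holds.
2. m = 11 ≠ 12, but n = -14 = -14 (second disjunct) — holds.
3. m^2 + h^2 = 11^2 + 6^2 = 121 + 36 = 157 — holds.
4. 12 = 9*1 + 3, so 9 does not divide 12 — fails.
5. k + m = 2; 2 mod 3 = 2, not 1 — fails.
6. g + j = 6 + (-15) = -9; -9 ≤ -8 — holds.
7. k = -9, f = -14; -9 ≥ -14 — holds.
8. d = 12 = 12 (first disjunct) — holds.
9. m = 11 lies in [7, 15] — holds.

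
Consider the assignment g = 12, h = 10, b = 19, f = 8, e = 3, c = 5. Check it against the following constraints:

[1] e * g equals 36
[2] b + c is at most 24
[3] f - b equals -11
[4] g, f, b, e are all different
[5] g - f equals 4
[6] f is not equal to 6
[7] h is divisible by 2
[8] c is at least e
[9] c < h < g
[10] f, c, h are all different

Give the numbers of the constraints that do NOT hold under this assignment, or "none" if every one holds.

[1] e * g = 3 * 12 = 36 — OK.
[2] b + c = 19 + 5 = 24; 24 ≤ 24 — OK.
[3] f - b = 8 - 19 = -11 — OK.
[4] values 12, 8, 19, 3 are pairwise distinct — OK.
[5] g - f = 12 - 8 = 4 — OK.
[6] f = 8, and 8 ≠ 6 — OK.
[7] 10 / 2 = 5, so 2 divides 10 — OK.
[8] c = 5, e = 3; 5 ≥ 3 — OK.
[9] values 5 < 10 < 12 — OK.
[10] values 8, 5, 10 are pairwise distinct — OK.

None — every constraint holds.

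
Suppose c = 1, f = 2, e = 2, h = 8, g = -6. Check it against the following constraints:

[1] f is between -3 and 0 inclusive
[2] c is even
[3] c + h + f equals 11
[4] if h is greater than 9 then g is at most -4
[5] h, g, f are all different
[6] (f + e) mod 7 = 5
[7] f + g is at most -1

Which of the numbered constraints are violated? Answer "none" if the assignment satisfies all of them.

[1] f = 2 is outside [-3, 0]  fails
[2] c = 1 is odd  fails
[3] c + h + f = 1 + 8 + 2 = 11  holds
[4] h = 8, not > 9; antecedent false, conditional vacuously true  holds
[5] values 8, -6, 2 are pairwise distinct  holds
[6] f + e = 4; 4 mod 7 = 4, not 5  fails
[7] f + g = 2 + (-6) = -4; -4 ≤ -1  holds

Violated: 1, 2, and 6.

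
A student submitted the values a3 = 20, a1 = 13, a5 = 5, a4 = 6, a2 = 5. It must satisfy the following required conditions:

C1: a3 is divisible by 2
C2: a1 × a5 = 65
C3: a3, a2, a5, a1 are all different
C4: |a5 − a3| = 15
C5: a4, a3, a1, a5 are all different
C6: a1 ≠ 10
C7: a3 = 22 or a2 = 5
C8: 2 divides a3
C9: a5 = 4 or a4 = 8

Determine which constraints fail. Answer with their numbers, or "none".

No — constraints 3, 9 are not satisfied.

C1: 20 / 2 = 10, so 2 divides 20  true
C2: a1 × a5 = 13 × 5 = 65  true
C3: a2 = a5 = 5, not all different  false
C4: |5 − 20| = 15  true
C5: values 6, 20, 13, 5 are pairwise distinct  true
C6: a1 = 13, and 13 ≠ 10  true
C7: a3 = 20 ≠ 22, but a2 = 5 = 5 (second disjunct)  true
C8: 20 / 2 = 10, so 2 divides 20  true
C9: a5 = 5 ≠ 4 and a4 = 6 ≠ 8; both disjuncts false  false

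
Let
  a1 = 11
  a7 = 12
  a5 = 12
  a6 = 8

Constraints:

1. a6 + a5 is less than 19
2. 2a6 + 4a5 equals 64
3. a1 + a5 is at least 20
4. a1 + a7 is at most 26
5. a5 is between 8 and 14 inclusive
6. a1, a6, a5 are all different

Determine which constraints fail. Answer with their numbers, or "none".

Constraint 1 is violated.

1. a6 + a5 = 8 + 12 = 20; 20 ≥ 19, bound 19 not met  no
2. 2a6 + 4a5 = 2(8) + 4(12) = 64  yes
3. a1 + a5 = 11 + 12 = 23; 23 ≥ 20  yes
4. a1 + a7 = 11 + 12 = 23; 23 ≤ 26  yes
5. a5 = 12 lies in [8, 14]  yes
6. values 11, 8, 12 are pairwise distinct  yes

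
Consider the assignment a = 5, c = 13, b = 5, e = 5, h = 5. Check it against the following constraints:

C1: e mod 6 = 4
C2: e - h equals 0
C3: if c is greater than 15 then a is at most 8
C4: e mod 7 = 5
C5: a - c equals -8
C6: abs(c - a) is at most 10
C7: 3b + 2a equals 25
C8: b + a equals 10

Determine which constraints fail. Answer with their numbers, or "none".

C1: 5 mod 6 = 5, not 4  fails
C2: e - h = 5 - 5 = 0  holds
C3: c = 13, not > 15; antecedent false, conditional vacuously true  holds
C4: 5 mod 7 = 5  holds
C5: a - c = 5 - 13 = -8  holds
C6: abs(13 - 5) = 8; 8 ≤ 10  holds
C7: 3b + 2a = 3(5) + 2(5) = 25  holds
C8: b + a = 5 + 5 = 10  holds

Constraint 1 does not hold.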